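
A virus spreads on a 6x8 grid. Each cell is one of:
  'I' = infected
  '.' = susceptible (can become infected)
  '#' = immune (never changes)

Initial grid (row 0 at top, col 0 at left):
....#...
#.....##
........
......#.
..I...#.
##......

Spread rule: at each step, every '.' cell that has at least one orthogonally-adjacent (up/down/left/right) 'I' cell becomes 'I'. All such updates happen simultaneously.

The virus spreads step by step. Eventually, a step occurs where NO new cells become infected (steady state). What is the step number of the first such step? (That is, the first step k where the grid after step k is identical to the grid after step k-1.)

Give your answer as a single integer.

Answer: 10

Derivation:
Step 0 (initial): 1 infected
Step 1: +4 new -> 5 infected
Step 2: +6 new -> 11 infected
Step 3: +7 new -> 18 infected
Step 4: +7 new -> 25 infected
Step 5: +5 new -> 30 infected
Step 6: +4 new -> 34 infected
Step 7: +3 new -> 37 infected
Step 8: +2 new -> 39 infected
Step 9: +1 new -> 40 infected
Step 10: +0 new -> 40 infected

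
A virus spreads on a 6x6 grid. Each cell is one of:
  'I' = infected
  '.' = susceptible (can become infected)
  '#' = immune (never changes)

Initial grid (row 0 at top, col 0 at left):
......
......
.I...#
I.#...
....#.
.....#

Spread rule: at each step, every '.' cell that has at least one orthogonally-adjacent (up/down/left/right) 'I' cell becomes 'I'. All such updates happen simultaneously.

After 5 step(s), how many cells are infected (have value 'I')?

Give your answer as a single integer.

Answer: 29

Derivation:
Step 0 (initial): 2 infected
Step 1: +5 new -> 7 infected
Step 2: +6 new -> 13 infected
Step 3: +7 new -> 20 infected
Step 4: +5 new -> 25 infected
Step 5: +4 new -> 29 infected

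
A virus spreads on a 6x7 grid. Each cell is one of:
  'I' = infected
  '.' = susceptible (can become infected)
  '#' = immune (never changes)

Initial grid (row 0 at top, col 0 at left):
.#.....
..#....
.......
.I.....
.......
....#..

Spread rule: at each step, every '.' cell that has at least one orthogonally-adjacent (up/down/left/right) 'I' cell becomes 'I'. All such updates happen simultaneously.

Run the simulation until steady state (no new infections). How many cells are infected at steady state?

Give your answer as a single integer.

Answer: 39

Derivation:
Step 0 (initial): 1 infected
Step 1: +4 new -> 5 infected
Step 2: +7 new -> 12 infected
Step 3: +6 new -> 18 infected
Step 4: +6 new -> 24 infected
Step 5: +5 new -> 29 infected
Step 6: +6 new -> 35 infected
Step 7: +3 new -> 38 infected
Step 8: +1 new -> 39 infected
Step 9: +0 new -> 39 infected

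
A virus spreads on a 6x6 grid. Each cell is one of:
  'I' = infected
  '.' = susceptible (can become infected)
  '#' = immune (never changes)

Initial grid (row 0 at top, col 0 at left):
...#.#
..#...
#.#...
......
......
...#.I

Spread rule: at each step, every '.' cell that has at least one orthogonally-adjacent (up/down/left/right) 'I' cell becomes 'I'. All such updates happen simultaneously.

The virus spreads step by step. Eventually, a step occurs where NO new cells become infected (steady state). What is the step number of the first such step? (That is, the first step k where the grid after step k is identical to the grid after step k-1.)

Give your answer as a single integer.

Step 0 (initial): 1 infected
Step 1: +2 new -> 3 infected
Step 2: +2 new -> 5 infected
Step 3: +3 new -> 8 infected
Step 4: +4 new -> 12 infected
Step 5: +5 new -> 17 infected
Step 6: +5 new -> 22 infected
Step 7: +3 new -> 25 infected
Step 8: +1 new -> 26 infected
Step 9: +2 new -> 28 infected
Step 10: +2 new -> 30 infected
Step 11: +0 new -> 30 infected

Answer: 11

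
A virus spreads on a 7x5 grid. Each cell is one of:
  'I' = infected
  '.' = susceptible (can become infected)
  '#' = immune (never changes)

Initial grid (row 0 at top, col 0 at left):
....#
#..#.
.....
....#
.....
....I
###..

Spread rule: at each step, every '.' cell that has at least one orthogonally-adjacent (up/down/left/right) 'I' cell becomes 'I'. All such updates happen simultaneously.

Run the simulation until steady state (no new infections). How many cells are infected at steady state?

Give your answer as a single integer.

Step 0 (initial): 1 infected
Step 1: +3 new -> 4 infected
Step 2: +3 new -> 7 infected
Step 3: +3 new -> 10 infected
Step 4: +4 new -> 14 infected
Step 5: +4 new -> 18 infected
Step 6: +4 new -> 22 infected
Step 7: +3 new -> 25 infected
Step 8: +2 new -> 27 infected
Step 9: +1 new -> 28 infected
Step 10: +0 new -> 28 infected

Answer: 28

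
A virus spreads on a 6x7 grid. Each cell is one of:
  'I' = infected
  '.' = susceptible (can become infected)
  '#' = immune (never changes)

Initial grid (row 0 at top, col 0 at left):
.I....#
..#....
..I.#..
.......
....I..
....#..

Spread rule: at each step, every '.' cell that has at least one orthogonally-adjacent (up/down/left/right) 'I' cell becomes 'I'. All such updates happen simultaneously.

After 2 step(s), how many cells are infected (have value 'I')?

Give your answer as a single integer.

Step 0 (initial): 3 infected
Step 1: +9 new -> 12 infected
Step 2: +11 new -> 23 infected

Answer: 23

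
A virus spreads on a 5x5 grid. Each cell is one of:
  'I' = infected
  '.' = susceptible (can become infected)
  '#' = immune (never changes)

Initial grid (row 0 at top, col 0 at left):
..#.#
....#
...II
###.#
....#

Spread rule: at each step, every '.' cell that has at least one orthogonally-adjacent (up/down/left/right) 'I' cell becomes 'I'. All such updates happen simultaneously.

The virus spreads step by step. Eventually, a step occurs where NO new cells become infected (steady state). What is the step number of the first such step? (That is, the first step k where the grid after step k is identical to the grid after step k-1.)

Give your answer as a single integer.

Step 0 (initial): 2 infected
Step 1: +3 new -> 5 infected
Step 2: +4 new -> 9 infected
Step 3: +3 new -> 12 infected
Step 4: +3 new -> 15 infected
Step 5: +2 new -> 17 infected
Step 6: +0 new -> 17 infected

Answer: 6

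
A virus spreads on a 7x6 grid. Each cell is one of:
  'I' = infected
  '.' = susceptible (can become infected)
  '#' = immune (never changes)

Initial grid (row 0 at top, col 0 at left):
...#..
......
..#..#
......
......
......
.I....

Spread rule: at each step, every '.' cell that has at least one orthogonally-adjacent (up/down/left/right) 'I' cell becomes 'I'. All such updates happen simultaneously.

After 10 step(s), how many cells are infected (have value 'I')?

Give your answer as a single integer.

Answer: 39

Derivation:
Step 0 (initial): 1 infected
Step 1: +3 new -> 4 infected
Step 2: +4 new -> 8 infected
Step 3: +5 new -> 13 infected
Step 4: +6 new -> 19 infected
Step 5: +5 new -> 24 infected
Step 6: +6 new -> 30 infected
Step 7: +5 new -> 35 infected
Step 8: +1 new -> 36 infected
Step 9: +2 new -> 38 infected
Step 10: +1 new -> 39 infected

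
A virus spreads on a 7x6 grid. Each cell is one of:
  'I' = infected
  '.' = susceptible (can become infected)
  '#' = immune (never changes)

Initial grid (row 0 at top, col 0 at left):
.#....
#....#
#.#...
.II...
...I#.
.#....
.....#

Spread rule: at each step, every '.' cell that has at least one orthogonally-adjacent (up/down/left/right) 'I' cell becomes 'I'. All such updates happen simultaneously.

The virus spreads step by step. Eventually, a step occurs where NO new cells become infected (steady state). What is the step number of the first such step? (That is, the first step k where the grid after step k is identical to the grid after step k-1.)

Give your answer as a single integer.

Step 0 (initial): 3 infected
Step 1: +6 new -> 9 infected
Step 2: +7 new -> 16 infected
Step 3: +8 new -> 24 infected
Step 4: +7 new -> 31 infected
Step 5: +1 new -> 32 infected
Step 6: +1 new -> 33 infected
Step 7: +0 new -> 33 infected

Answer: 7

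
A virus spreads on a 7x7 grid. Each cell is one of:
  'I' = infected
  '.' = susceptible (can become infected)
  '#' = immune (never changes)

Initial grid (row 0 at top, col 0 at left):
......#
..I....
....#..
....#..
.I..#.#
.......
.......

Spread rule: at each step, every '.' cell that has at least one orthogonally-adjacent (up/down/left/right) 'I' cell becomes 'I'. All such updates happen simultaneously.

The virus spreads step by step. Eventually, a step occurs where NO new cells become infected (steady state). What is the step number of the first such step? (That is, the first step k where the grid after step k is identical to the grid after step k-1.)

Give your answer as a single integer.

Answer: 8

Derivation:
Step 0 (initial): 2 infected
Step 1: +8 new -> 10 infected
Step 2: +12 new -> 22 infected
Step 3: +8 new -> 30 infected
Step 4: +5 new -> 35 infected
Step 5: +4 new -> 39 infected
Step 6: +4 new -> 43 infected
Step 7: +1 new -> 44 infected
Step 8: +0 new -> 44 infected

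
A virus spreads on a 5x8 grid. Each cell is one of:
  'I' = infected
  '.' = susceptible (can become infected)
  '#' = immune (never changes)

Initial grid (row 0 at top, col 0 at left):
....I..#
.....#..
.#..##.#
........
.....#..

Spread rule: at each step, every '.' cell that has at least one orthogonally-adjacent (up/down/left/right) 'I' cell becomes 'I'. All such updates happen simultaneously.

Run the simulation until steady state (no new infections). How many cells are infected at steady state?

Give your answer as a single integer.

Step 0 (initial): 1 infected
Step 1: +3 new -> 4 infected
Step 2: +3 new -> 7 infected
Step 3: +4 new -> 11 infected
Step 4: +6 new -> 17 infected
Step 5: +5 new -> 22 infected
Step 6: +7 new -> 29 infected
Step 7: +3 new -> 32 infected
Step 8: +1 new -> 33 infected
Step 9: +0 new -> 33 infected

Answer: 33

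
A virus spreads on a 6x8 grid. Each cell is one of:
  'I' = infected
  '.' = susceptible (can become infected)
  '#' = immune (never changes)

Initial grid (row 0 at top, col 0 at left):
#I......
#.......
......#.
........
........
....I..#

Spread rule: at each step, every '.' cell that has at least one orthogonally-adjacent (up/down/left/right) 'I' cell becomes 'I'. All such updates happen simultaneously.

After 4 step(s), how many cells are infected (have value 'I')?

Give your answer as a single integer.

Step 0 (initial): 2 infected
Step 1: +5 new -> 7 infected
Step 2: +8 new -> 15 infected
Step 3: +11 new -> 26 infected
Step 4: +10 new -> 36 infected

Answer: 36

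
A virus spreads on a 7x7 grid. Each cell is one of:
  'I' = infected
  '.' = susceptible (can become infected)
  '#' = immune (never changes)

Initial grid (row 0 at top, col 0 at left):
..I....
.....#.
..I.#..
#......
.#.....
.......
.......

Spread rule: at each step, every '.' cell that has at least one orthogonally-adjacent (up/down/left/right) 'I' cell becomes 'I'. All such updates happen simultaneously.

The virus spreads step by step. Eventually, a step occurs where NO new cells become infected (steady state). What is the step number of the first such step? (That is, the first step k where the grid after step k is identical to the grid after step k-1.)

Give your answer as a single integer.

Answer: 9

Derivation:
Step 0 (initial): 2 infected
Step 1: +6 new -> 8 infected
Step 2: +8 new -> 16 infected
Step 3: +6 new -> 22 infected
Step 4: +6 new -> 28 infected
Step 5: +8 new -> 36 infected
Step 6: +6 new -> 42 infected
Step 7: +2 new -> 44 infected
Step 8: +1 new -> 45 infected
Step 9: +0 new -> 45 infected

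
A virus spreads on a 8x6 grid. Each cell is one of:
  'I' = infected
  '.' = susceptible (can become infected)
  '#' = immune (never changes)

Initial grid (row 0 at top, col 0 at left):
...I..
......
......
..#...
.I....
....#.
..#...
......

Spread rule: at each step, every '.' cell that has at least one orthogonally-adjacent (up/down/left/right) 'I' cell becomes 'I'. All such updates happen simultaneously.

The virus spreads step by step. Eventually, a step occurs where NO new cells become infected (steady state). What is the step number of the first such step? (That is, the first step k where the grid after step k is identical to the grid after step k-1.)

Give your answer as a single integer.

Answer: 8

Derivation:
Step 0 (initial): 2 infected
Step 1: +7 new -> 9 infected
Step 2: +11 new -> 20 infected
Step 3: +11 new -> 31 infected
Step 4: +7 new -> 38 infected
Step 5: +4 new -> 42 infected
Step 6: +2 new -> 44 infected
Step 7: +1 new -> 45 infected
Step 8: +0 new -> 45 infected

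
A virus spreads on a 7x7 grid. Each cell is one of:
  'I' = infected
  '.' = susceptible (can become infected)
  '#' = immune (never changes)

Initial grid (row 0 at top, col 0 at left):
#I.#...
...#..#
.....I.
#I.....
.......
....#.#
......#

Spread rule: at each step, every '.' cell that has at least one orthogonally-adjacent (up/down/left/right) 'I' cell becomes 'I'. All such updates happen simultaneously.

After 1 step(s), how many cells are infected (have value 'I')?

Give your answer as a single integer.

Step 0 (initial): 3 infected
Step 1: +9 new -> 12 infected

Answer: 12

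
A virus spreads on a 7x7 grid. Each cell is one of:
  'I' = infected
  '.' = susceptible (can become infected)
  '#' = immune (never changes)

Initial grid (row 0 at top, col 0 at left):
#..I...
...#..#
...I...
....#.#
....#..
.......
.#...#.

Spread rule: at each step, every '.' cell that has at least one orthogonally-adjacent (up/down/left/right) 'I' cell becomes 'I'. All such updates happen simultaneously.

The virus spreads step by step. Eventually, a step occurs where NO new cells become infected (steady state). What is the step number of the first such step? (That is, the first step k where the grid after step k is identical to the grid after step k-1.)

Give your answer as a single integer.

Step 0 (initial): 2 infected
Step 1: +5 new -> 7 infected
Step 2: +8 new -> 15 infected
Step 3: +9 new -> 24 infected
Step 4: +7 new -> 31 infected
Step 5: +6 new -> 37 infected
Step 6: +2 new -> 39 infected
Step 7: +2 new -> 41 infected
Step 8: +0 new -> 41 infected

Answer: 8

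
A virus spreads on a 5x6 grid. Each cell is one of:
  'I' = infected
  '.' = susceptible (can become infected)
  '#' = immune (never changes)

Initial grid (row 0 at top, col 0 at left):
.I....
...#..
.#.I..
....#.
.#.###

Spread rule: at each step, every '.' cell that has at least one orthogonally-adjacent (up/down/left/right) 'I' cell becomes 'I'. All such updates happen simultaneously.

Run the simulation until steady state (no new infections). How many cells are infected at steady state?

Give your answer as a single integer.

Step 0 (initial): 2 infected
Step 1: +6 new -> 8 infected
Step 2: +6 new -> 14 infected
Step 3: +6 new -> 20 infected
Step 4: +2 new -> 22 infected
Step 5: +1 new -> 23 infected
Step 6: +0 new -> 23 infected

Answer: 23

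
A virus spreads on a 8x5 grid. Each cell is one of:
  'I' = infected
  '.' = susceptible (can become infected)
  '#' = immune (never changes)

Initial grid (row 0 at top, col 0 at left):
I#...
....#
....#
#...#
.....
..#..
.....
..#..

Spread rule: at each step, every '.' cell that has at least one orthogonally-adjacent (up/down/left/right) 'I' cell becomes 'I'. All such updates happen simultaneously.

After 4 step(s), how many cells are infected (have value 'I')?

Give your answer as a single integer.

Step 0 (initial): 1 infected
Step 1: +1 new -> 2 infected
Step 2: +2 new -> 4 infected
Step 3: +2 new -> 6 infected
Step 4: +4 new -> 10 infected

Answer: 10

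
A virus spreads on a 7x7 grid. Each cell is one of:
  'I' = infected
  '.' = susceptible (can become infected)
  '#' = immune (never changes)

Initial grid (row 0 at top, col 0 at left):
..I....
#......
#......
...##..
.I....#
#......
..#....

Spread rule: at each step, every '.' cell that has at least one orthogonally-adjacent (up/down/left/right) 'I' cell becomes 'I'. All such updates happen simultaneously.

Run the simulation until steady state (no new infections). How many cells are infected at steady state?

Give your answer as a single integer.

Answer: 42

Derivation:
Step 0 (initial): 2 infected
Step 1: +7 new -> 9 infected
Step 2: +11 new -> 20 infected
Step 3: +6 new -> 26 infected
Step 4: +6 new -> 32 infected
Step 5: +5 new -> 37 infected
Step 6: +4 new -> 41 infected
Step 7: +1 new -> 42 infected
Step 8: +0 new -> 42 infected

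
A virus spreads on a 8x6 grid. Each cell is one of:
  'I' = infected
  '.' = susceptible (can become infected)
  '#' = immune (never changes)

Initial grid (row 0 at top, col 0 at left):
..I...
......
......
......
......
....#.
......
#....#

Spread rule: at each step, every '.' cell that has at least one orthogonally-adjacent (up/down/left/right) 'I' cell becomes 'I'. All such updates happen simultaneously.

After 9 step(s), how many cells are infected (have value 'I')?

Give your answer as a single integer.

Step 0 (initial): 1 infected
Step 1: +3 new -> 4 infected
Step 2: +5 new -> 9 infected
Step 3: +6 new -> 15 infected
Step 4: +6 new -> 21 infected
Step 5: +6 new -> 27 infected
Step 6: +6 new -> 33 infected
Step 7: +5 new -> 38 infected
Step 8: +5 new -> 43 infected
Step 9: +2 new -> 45 infected

Answer: 45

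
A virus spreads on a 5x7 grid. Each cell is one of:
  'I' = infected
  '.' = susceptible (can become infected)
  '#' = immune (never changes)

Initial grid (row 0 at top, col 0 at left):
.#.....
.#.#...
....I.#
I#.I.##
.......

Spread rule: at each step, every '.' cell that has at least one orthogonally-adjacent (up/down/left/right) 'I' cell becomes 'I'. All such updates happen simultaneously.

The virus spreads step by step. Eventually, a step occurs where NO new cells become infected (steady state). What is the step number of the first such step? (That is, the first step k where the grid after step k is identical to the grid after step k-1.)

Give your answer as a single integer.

Answer: 5

Derivation:
Step 0 (initial): 3 infected
Step 1: +8 new -> 11 infected
Step 2: +8 new -> 19 infected
Step 3: +6 new -> 25 infected
Step 4: +3 new -> 28 infected
Step 5: +0 new -> 28 infected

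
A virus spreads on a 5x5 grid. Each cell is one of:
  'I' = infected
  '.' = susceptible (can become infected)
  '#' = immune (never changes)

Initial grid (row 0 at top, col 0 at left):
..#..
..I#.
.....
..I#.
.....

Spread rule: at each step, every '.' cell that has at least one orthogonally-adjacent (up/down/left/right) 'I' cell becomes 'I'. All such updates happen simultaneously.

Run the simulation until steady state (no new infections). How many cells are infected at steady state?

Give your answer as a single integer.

Answer: 22

Derivation:
Step 0 (initial): 2 infected
Step 1: +4 new -> 6 infected
Step 2: +7 new -> 13 infected
Step 3: +5 new -> 18 infected
Step 4: +2 new -> 20 infected
Step 5: +1 new -> 21 infected
Step 6: +1 new -> 22 infected
Step 7: +0 new -> 22 infected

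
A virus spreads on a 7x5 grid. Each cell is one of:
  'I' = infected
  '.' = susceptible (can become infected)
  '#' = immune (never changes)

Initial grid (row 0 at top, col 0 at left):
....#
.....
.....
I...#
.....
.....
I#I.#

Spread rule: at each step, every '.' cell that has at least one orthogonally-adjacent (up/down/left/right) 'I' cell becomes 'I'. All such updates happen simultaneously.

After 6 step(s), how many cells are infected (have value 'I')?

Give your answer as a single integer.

Answer: 31

Derivation:
Step 0 (initial): 3 infected
Step 1: +6 new -> 9 infected
Step 2: +7 new -> 16 infected
Step 3: +6 new -> 22 infected
Step 4: +4 new -> 26 infected
Step 5: +3 new -> 29 infected
Step 6: +2 new -> 31 infected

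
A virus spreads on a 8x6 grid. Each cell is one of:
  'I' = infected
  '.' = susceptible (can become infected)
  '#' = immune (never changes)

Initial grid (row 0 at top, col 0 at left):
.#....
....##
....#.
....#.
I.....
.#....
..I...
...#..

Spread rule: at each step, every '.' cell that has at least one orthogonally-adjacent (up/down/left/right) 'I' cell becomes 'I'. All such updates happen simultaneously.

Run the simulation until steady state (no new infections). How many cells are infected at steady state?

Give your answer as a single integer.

Step 0 (initial): 2 infected
Step 1: +7 new -> 9 infected
Step 2: +7 new -> 16 infected
Step 3: +8 new -> 24 infected
Step 4: +7 new -> 31 infected
Step 5: +3 new -> 34 infected
Step 6: +3 new -> 37 infected
Step 7: +2 new -> 39 infected
Step 8: +1 new -> 40 infected
Step 9: +1 new -> 41 infected
Step 10: +0 new -> 41 infected

Answer: 41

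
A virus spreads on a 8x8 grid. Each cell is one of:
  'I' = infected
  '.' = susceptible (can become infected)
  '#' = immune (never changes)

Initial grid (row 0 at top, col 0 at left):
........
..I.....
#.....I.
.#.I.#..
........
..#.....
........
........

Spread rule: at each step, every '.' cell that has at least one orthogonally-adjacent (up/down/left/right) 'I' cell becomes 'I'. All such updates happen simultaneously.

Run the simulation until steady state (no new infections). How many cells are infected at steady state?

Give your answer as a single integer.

Answer: 60

Derivation:
Step 0 (initial): 3 infected
Step 1: +12 new -> 15 infected
Step 2: +14 new -> 29 infected
Step 3: +10 new -> 39 infected
Step 4: +8 new -> 47 infected
Step 5: +8 new -> 55 infected
Step 6: +4 new -> 59 infected
Step 7: +1 new -> 60 infected
Step 8: +0 new -> 60 infected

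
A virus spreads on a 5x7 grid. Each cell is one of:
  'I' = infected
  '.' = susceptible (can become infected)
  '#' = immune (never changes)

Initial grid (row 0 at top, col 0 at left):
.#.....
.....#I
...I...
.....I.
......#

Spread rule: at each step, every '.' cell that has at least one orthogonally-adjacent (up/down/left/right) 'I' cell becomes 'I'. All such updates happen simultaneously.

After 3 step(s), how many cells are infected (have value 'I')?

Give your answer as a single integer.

Answer: 27

Derivation:
Step 0 (initial): 3 infected
Step 1: +10 new -> 13 infected
Step 2: +8 new -> 21 infected
Step 3: +6 new -> 27 infected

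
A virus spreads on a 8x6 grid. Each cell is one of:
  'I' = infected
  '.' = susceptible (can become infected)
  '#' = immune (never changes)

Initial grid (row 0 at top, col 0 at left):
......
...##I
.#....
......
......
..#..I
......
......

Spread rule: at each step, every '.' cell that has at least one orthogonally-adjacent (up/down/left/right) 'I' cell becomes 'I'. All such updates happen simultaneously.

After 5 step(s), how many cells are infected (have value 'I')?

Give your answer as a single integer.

Answer: 32

Derivation:
Step 0 (initial): 2 infected
Step 1: +5 new -> 7 infected
Step 2: +7 new -> 14 infected
Step 3: +6 new -> 20 infected
Step 4: +6 new -> 26 infected
Step 5: +6 new -> 32 infected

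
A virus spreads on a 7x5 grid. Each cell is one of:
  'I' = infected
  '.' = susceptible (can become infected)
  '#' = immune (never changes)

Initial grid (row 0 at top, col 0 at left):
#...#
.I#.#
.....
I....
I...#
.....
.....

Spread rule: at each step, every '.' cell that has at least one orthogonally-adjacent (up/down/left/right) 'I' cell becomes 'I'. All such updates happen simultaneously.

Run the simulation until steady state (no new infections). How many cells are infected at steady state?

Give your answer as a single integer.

Answer: 30

Derivation:
Step 0 (initial): 3 infected
Step 1: +7 new -> 10 infected
Step 2: +6 new -> 16 infected
Step 3: +6 new -> 22 infected
Step 4: +5 new -> 27 infected
Step 5: +2 new -> 29 infected
Step 6: +1 new -> 30 infected
Step 7: +0 new -> 30 infected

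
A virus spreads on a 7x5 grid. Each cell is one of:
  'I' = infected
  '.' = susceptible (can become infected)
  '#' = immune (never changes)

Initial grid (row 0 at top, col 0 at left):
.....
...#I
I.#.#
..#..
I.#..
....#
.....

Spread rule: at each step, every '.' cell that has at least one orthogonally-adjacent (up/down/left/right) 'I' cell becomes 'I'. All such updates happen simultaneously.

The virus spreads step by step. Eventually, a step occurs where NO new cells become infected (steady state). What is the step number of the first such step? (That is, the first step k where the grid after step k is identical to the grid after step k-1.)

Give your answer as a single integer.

Step 0 (initial): 3 infected
Step 1: +6 new -> 9 infected
Step 2: +6 new -> 15 infected
Step 3: +5 new -> 20 infected
Step 4: +2 new -> 22 infected
Step 5: +2 new -> 24 infected
Step 6: +3 new -> 27 infected
Step 7: +2 new -> 29 infected
Step 8: +0 new -> 29 infected

Answer: 8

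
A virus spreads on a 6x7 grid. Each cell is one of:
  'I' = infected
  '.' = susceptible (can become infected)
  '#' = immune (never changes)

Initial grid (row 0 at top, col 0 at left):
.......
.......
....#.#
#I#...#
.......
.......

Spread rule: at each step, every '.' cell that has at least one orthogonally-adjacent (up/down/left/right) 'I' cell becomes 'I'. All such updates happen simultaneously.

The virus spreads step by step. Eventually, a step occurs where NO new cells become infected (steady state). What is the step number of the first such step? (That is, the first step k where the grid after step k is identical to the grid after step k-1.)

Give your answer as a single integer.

Answer: 9

Derivation:
Step 0 (initial): 1 infected
Step 1: +2 new -> 3 infected
Step 2: +6 new -> 9 infected
Step 3: +7 new -> 16 infected
Step 4: +6 new -> 22 infected
Step 5: +5 new -> 27 infected
Step 6: +5 new -> 32 infected
Step 7: +4 new -> 36 infected
Step 8: +1 new -> 37 infected
Step 9: +0 new -> 37 infected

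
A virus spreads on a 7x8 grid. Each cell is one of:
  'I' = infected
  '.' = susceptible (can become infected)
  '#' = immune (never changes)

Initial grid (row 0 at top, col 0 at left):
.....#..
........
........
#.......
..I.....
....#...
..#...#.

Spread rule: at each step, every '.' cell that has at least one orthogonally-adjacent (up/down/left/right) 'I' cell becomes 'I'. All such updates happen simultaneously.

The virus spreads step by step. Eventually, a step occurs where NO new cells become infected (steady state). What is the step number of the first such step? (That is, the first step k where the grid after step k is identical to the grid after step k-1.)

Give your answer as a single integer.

Step 0 (initial): 1 infected
Step 1: +4 new -> 5 infected
Step 2: +7 new -> 12 infected
Step 3: +8 new -> 20 infected
Step 4: +10 new -> 30 infected
Step 5: +9 new -> 39 infected
Step 6: +6 new -> 45 infected
Step 7: +3 new -> 48 infected
Step 8: +2 new -> 50 infected
Step 9: +1 new -> 51 infected
Step 10: +0 new -> 51 infected

Answer: 10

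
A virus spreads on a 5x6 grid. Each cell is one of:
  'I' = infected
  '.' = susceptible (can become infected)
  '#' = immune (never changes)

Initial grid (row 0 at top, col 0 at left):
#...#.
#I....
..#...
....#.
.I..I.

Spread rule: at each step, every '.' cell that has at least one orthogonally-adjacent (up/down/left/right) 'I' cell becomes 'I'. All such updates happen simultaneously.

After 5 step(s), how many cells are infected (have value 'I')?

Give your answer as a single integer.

Step 0 (initial): 3 infected
Step 1: +8 new -> 11 infected
Step 2: +7 new -> 18 infected
Step 3: +4 new -> 22 infected
Step 4: +2 new -> 24 infected
Step 5: +1 new -> 25 infected

Answer: 25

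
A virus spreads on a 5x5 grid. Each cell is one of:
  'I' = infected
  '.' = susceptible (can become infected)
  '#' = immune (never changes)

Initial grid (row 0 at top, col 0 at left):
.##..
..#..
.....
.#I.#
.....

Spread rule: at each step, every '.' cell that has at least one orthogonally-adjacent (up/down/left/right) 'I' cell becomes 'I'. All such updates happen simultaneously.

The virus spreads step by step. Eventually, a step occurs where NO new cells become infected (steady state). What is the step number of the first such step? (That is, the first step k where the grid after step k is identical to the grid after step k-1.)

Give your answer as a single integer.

Step 0 (initial): 1 infected
Step 1: +3 new -> 4 infected
Step 2: +4 new -> 8 infected
Step 3: +6 new -> 14 infected
Step 4: +4 new -> 18 infected
Step 5: +2 new -> 20 infected
Step 6: +0 new -> 20 infected

Answer: 6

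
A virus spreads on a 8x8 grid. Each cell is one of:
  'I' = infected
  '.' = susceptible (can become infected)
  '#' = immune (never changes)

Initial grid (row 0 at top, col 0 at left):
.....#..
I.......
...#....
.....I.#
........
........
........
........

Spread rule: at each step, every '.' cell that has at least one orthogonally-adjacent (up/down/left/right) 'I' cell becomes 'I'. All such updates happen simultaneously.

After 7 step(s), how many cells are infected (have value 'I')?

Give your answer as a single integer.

Step 0 (initial): 2 infected
Step 1: +7 new -> 9 infected
Step 2: +11 new -> 20 infected
Step 3: +14 new -> 34 infected
Step 4: +12 new -> 46 infected
Step 5: +8 new -> 54 infected
Step 6: +5 new -> 59 infected
Step 7: +2 new -> 61 infected

Answer: 61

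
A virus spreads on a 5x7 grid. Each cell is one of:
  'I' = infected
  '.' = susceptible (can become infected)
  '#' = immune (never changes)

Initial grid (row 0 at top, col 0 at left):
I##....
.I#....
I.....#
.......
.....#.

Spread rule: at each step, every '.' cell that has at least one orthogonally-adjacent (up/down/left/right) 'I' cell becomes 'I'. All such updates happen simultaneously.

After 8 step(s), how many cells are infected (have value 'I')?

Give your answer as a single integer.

Answer: 30

Derivation:
Step 0 (initial): 3 infected
Step 1: +3 new -> 6 infected
Step 2: +3 new -> 9 infected
Step 3: +3 new -> 12 infected
Step 4: +4 new -> 16 infected
Step 5: +5 new -> 21 infected
Step 6: +4 new -> 25 infected
Step 7: +3 new -> 28 infected
Step 8: +2 new -> 30 infected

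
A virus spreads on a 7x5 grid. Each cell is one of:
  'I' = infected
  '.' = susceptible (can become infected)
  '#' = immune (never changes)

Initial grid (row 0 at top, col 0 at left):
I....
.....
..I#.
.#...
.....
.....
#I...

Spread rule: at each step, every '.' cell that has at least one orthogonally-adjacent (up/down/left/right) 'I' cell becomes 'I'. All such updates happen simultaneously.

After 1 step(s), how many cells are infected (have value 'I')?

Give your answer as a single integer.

Answer: 10

Derivation:
Step 0 (initial): 3 infected
Step 1: +7 new -> 10 infected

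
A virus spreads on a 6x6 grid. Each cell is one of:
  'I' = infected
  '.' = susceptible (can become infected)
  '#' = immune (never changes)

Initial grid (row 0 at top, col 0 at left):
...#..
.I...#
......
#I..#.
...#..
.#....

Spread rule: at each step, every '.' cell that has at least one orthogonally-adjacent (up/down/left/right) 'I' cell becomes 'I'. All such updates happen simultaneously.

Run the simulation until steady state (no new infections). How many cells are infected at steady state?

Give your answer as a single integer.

Step 0 (initial): 2 infected
Step 1: +6 new -> 8 infected
Step 2: +8 new -> 16 infected
Step 3: +4 new -> 20 infected
Step 4: +3 new -> 23 infected
Step 5: +3 new -> 26 infected
Step 6: +3 new -> 29 infected
Step 7: +1 new -> 30 infected
Step 8: +0 new -> 30 infected

Answer: 30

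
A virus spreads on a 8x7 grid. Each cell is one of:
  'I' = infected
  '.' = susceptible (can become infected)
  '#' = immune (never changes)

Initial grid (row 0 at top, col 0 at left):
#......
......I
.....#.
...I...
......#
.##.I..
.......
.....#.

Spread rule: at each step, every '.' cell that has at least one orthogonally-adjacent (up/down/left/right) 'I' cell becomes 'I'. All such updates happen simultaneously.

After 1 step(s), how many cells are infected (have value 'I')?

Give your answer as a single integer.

Answer: 14

Derivation:
Step 0 (initial): 3 infected
Step 1: +11 new -> 14 infected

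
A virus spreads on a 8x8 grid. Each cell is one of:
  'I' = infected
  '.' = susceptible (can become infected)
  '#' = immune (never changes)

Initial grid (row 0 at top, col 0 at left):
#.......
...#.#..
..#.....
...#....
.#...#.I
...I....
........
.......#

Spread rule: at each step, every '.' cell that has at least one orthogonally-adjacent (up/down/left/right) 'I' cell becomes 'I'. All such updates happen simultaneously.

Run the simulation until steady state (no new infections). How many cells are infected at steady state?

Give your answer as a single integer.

Step 0 (initial): 2 infected
Step 1: +7 new -> 9 infected
Step 2: +11 new -> 20 infected
Step 3: +11 new -> 31 infected
Step 4: +10 new -> 41 infected
Step 5: +6 new -> 47 infected
Step 6: +4 new -> 51 infected
Step 7: +4 new -> 55 infected
Step 8: +1 new -> 56 infected
Step 9: +0 new -> 56 infected

Answer: 56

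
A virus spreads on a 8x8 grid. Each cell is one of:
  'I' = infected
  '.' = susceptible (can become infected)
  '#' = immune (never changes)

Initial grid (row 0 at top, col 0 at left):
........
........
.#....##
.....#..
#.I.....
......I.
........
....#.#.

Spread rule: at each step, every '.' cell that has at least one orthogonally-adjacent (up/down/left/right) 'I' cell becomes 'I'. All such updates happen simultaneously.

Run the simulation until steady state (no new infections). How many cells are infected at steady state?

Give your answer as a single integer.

Step 0 (initial): 2 infected
Step 1: +8 new -> 10 infected
Step 2: +13 new -> 23 infected
Step 3: +12 new -> 35 infected
Step 4: +8 new -> 43 infected
Step 5: +6 new -> 49 infected
Step 6: +3 new -> 52 infected
Step 7: +2 new -> 54 infected
Step 8: +2 new -> 56 infected
Step 9: +1 new -> 57 infected
Step 10: +0 new -> 57 infected

Answer: 57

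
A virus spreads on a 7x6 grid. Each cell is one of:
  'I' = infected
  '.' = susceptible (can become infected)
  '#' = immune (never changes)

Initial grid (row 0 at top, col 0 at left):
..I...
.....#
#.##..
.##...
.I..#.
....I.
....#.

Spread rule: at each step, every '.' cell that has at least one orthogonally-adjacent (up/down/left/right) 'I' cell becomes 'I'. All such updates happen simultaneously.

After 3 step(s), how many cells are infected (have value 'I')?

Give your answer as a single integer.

Step 0 (initial): 3 infected
Step 1: +8 new -> 11 infected
Step 2: +12 new -> 23 infected
Step 3: +8 new -> 31 infected

Answer: 31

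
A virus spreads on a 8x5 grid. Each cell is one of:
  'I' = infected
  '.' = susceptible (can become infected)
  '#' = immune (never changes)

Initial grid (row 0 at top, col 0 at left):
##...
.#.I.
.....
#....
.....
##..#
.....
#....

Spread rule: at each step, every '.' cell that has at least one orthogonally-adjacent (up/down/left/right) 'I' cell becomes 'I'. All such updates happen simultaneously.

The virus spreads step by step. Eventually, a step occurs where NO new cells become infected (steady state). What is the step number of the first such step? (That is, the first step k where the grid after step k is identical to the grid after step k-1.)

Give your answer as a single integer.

Answer: 9

Derivation:
Step 0 (initial): 1 infected
Step 1: +4 new -> 5 infected
Step 2: +5 new -> 10 infected
Step 3: +4 new -> 14 infected
Step 4: +5 new -> 19 infected
Step 5: +4 new -> 23 infected
Step 6: +4 new -> 27 infected
Step 7: +3 new -> 30 infected
Step 8: +2 new -> 32 infected
Step 9: +0 new -> 32 infected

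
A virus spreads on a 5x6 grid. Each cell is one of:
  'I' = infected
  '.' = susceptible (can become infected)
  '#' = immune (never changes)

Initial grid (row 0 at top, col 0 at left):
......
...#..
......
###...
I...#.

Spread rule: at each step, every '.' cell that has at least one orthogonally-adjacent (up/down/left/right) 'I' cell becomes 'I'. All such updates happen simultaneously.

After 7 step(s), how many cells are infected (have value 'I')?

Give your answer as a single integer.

Answer: 15

Derivation:
Step 0 (initial): 1 infected
Step 1: +1 new -> 2 infected
Step 2: +1 new -> 3 infected
Step 3: +1 new -> 4 infected
Step 4: +1 new -> 5 infected
Step 5: +2 new -> 7 infected
Step 6: +3 new -> 10 infected
Step 7: +5 new -> 15 infected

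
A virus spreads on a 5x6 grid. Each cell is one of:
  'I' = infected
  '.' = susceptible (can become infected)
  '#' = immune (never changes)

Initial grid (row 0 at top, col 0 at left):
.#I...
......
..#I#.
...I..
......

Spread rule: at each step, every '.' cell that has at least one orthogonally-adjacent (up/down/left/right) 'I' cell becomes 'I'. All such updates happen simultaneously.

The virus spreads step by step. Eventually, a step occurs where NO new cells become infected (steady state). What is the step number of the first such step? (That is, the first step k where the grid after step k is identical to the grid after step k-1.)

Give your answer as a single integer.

Step 0 (initial): 3 infected
Step 1: +6 new -> 9 infected
Step 2: +7 new -> 16 infected
Step 3: +8 new -> 24 infected
Step 4: +3 new -> 27 infected
Step 5: +0 new -> 27 infected

Answer: 5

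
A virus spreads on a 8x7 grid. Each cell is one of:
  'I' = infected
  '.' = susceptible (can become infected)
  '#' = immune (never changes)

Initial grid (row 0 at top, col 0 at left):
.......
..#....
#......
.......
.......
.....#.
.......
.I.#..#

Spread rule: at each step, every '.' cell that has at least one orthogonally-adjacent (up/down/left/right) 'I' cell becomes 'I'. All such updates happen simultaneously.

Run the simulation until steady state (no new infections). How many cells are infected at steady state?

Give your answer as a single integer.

Step 0 (initial): 1 infected
Step 1: +3 new -> 4 infected
Step 2: +3 new -> 7 infected
Step 3: +4 new -> 11 infected
Step 4: +5 new -> 16 infected
Step 5: +7 new -> 23 infected
Step 6: +6 new -> 29 infected
Step 7: +6 new -> 35 infected
Step 8: +6 new -> 41 infected
Step 9: +4 new -> 45 infected
Step 10: +3 new -> 48 infected
Step 11: +2 new -> 50 infected
Step 12: +1 new -> 51 infected
Step 13: +0 new -> 51 infected

Answer: 51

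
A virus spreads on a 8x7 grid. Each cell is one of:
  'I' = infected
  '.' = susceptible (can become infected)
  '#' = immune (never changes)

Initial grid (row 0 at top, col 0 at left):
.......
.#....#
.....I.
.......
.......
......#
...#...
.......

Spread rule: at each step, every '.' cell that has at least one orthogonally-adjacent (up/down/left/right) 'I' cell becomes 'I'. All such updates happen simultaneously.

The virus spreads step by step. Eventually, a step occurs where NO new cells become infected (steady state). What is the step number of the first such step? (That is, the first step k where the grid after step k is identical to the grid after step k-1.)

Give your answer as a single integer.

Step 0 (initial): 1 infected
Step 1: +4 new -> 5 infected
Step 2: +6 new -> 11 infected
Step 3: +8 new -> 19 infected
Step 4: +7 new -> 26 infected
Step 5: +8 new -> 34 infected
Step 6: +7 new -> 41 infected
Step 7: +5 new -> 46 infected
Step 8: +3 new -> 49 infected
Step 9: +2 new -> 51 infected
Step 10: +1 new -> 52 infected
Step 11: +0 new -> 52 infected

Answer: 11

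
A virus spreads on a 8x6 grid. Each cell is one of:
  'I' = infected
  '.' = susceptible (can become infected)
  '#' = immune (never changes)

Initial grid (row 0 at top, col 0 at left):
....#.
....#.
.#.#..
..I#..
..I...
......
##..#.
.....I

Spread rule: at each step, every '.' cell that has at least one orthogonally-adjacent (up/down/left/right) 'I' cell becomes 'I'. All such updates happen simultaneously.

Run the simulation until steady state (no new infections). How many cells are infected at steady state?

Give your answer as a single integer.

Step 0 (initial): 3 infected
Step 1: +7 new -> 10 infected
Step 2: +9 new -> 19 infected
Step 3: +10 new -> 29 infected
Step 4: +6 new -> 35 infected
Step 5: +3 new -> 38 infected
Step 6: +1 new -> 39 infected
Step 7: +1 new -> 40 infected
Step 8: +0 new -> 40 infected

Answer: 40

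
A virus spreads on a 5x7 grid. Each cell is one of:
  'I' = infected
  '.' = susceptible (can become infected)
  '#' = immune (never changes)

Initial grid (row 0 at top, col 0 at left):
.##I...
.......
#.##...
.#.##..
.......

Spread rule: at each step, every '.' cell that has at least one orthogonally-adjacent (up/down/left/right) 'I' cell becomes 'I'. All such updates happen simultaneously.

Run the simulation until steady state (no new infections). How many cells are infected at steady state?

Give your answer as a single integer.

Answer: 27

Derivation:
Step 0 (initial): 1 infected
Step 1: +2 new -> 3 infected
Step 2: +3 new -> 6 infected
Step 3: +4 new -> 10 infected
Step 4: +4 new -> 14 infected
Step 5: +3 new -> 17 infected
Step 6: +2 new -> 19 infected
Step 7: +2 new -> 21 infected
Step 8: +1 new -> 22 infected
Step 9: +1 new -> 23 infected
Step 10: +2 new -> 25 infected
Step 11: +1 new -> 26 infected
Step 12: +1 new -> 27 infected
Step 13: +0 new -> 27 infected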